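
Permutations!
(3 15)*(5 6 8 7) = (3 15)(5 6 8 7) = [0, 1, 2, 15, 4, 6, 8, 5, 7, 9, 10, 11, 12, 13, 14, 3]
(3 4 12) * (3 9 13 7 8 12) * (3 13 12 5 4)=(4 13 7 8 5)(9 12)=[0, 1, 2, 3, 13, 4, 6, 8, 5, 12, 10, 11, 9, 7]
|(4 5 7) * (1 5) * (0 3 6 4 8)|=|(0 3 6 4 1 5 7 8)|=8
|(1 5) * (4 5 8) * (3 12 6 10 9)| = |(1 8 4 5)(3 12 6 10 9)| = 20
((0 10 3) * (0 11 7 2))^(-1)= (0 2 7 11 3 10)= [2, 1, 7, 10, 4, 5, 6, 11, 8, 9, 0, 3]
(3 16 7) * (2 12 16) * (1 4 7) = (1 4 7 3 2 12 16) = [0, 4, 12, 2, 7, 5, 6, 3, 8, 9, 10, 11, 16, 13, 14, 15, 1]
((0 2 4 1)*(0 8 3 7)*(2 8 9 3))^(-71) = (0 8 2 4 1 9 3 7) = [8, 9, 4, 7, 1, 5, 6, 0, 2, 3]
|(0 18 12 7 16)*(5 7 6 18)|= |(0 5 7 16)(6 18 12)|= 12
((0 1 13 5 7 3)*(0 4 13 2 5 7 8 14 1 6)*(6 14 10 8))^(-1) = (0 6 5 2 1 14)(3 7 13 4)(8 10) = [6, 14, 1, 7, 3, 2, 5, 13, 10, 9, 8, 11, 12, 4, 0]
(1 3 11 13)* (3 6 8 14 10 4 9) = (1 6 8 14 10 4 9 3 11 13) = [0, 6, 2, 11, 9, 5, 8, 7, 14, 3, 4, 13, 12, 1, 10]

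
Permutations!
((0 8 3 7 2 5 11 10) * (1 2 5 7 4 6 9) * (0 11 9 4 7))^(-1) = (0 2 1 9 5 7 3 8)(4 6)(10 11) = [2, 9, 1, 8, 6, 7, 4, 3, 0, 5, 11, 10]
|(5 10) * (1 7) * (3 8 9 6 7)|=|(1 3 8 9 6 7)(5 10)|=6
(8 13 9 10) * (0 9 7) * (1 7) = (0 9 10 8 13 1 7) = [9, 7, 2, 3, 4, 5, 6, 0, 13, 10, 8, 11, 12, 1]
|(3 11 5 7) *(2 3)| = |(2 3 11 5 7)| = 5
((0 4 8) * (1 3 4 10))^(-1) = [8, 10, 2, 1, 3, 5, 6, 7, 4, 9, 0] = (0 8 4 3 1 10)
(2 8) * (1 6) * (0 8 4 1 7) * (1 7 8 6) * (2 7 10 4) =(0 6 8 7)(4 10) =[6, 1, 2, 3, 10, 5, 8, 0, 7, 9, 4]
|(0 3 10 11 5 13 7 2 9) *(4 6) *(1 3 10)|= |(0 10 11 5 13 7 2 9)(1 3)(4 6)|= 8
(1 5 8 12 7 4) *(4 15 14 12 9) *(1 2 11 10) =(1 5 8 9 4 2 11 10)(7 15 14 12) =[0, 5, 11, 3, 2, 8, 6, 15, 9, 4, 1, 10, 7, 13, 12, 14]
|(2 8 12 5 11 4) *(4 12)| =3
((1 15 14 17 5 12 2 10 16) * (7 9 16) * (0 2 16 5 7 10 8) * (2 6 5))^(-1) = (0 8 2 9 7 17 14 15 1 16 12 5 6) = [8, 16, 9, 3, 4, 6, 0, 17, 2, 7, 10, 11, 5, 13, 15, 1, 12, 14]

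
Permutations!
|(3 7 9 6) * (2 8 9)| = 6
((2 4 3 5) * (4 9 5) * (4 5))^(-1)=(2 5 3 4 9)=[0, 1, 5, 4, 9, 3, 6, 7, 8, 2]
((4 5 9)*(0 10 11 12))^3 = (0 12 11 10) = [12, 1, 2, 3, 4, 5, 6, 7, 8, 9, 0, 10, 11]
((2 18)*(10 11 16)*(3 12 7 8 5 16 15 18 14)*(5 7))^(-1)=(2 18 15 11 10 16 5 12 3 14)(7 8)=[0, 1, 18, 14, 4, 12, 6, 8, 7, 9, 16, 10, 3, 13, 2, 11, 5, 17, 15]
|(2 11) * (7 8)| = |(2 11)(7 8)| = 2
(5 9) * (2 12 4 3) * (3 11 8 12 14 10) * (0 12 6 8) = (0 12 4 11)(2 14 10 3)(5 9)(6 8) = [12, 1, 14, 2, 11, 9, 8, 7, 6, 5, 3, 0, 4, 13, 10]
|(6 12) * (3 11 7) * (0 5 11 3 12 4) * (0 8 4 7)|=|(0 5 11)(4 8)(6 7 12)|=6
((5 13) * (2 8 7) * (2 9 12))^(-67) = (2 9 8 12 7)(5 13) = [0, 1, 9, 3, 4, 13, 6, 2, 12, 8, 10, 11, 7, 5]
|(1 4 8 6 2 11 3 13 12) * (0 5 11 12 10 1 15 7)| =|(0 5 11 3 13 10 1 4 8 6 2 12 15 7)| =14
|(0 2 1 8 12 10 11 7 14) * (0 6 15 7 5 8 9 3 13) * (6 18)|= 30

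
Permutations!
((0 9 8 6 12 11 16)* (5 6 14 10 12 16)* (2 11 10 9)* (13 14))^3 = [5, 1, 6, 3, 4, 0, 2, 7, 9, 14, 12, 16, 10, 8, 13, 15, 11] = (0 5)(2 6)(8 9 14 13)(10 12)(11 16)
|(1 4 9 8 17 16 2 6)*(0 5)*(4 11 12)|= 10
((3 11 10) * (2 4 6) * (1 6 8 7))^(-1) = (1 7 8 4 2 6)(3 10 11) = [0, 7, 6, 10, 2, 5, 1, 8, 4, 9, 11, 3]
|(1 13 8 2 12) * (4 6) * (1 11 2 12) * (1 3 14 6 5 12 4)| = |(1 13 8 4 5 12 11 2 3 14 6)| = 11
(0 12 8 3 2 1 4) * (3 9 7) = (0 12 8 9 7 3 2 1 4) = [12, 4, 1, 2, 0, 5, 6, 3, 9, 7, 10, 11, 8]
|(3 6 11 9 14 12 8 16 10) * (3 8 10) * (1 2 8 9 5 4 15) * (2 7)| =44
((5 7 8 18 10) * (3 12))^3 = (3 12)(5 18 7 10 8) = [0, 1, 2, 12, 4, 18, 6, 10, 5, 9, 8, 11, 3, 13, 14, 15, 16, 17, 7]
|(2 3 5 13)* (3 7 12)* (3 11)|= 7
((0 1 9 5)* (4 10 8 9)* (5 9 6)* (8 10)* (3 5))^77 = (10) = [0, 1, 2, 3, 4, 5, 6, 7, 8, 9, 10]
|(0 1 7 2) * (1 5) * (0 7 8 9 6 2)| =8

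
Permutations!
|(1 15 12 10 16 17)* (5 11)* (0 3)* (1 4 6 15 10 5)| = 10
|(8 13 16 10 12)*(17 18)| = 10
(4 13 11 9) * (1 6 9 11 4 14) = (1 6 9 14)(4 13) = [0, 6, 2, 3, 13, 5, 9, 7, 8, 14, 10, 11, 12, 4, 1]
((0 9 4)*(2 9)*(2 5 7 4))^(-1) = (0 4 7 5)(2 9) = [4, 1, 9, 3, 7, 0, 6, 5, 8, 2]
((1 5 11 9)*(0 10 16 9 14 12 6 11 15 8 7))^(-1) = (0 7 8 15 5 1 9 16 10)(6 12 14 11) = [7, 9, 2, 3, 4, 1, 12, 8, 15, 16, 0, 6, 14, 13, 11, 5, 10]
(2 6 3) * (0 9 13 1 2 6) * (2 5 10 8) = (0 9 13 1 5 10 8 2)(3 6) = [9, 5, 0, 6, 4, 10, 3, 7, 2, 13, 8, 11, 12, 1]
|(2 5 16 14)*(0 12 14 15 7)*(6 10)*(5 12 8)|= 6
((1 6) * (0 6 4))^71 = (0 4 1 6) = [4, 6, 2, 3, 1, 5, 0]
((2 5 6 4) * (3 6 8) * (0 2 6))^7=(0 5 3 2 8)(4 6)=[5, 1, 8, 2, 6, 3, 4, 7, 0]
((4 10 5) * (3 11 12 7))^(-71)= (3 11 12 7)(4 10 5)= [0, 1, 2, 11, 10, 4, 6, 3, 8, 9, 5, 12, 7]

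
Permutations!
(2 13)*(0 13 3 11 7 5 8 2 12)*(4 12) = (0 13 4 12)(2 3 11 7 5 8) = [13, 1, 3, 11, 12, 8, 6, 5, 2, 9, 10, 7, 0, 4]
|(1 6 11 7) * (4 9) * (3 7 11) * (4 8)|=|(11)(1 6 3 7)(4 9 8)|=12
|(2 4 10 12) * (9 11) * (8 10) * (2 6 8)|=|(2 4)(6 8 10 12)(9 11)|=4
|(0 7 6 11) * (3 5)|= |(0 7 6 11)(3 5)|= 4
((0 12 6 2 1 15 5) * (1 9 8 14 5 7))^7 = [5, 15, 6, 3, 4, 14, 12, 1, 9, 2, 10, 11, 0, 13, 8, 7] = (0 5 14 8 9 2 6 12)(1 15 7)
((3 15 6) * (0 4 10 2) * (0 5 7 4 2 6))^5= (0 10 2 6 5 3 7 15 4)= [10, 1, 6, 7, 0, 3, 5, 15, 8, 9, 2, 11, 12, 13, 14, 4]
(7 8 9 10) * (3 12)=[0, 1, 2, 12, 4, 5, 6, 8, 9, 10, 7, 11, 3]=(3 12)(7 8 9 10)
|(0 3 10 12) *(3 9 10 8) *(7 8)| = 12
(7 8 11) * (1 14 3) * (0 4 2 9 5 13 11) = (0 4 2 9 5 13 11 7 8)(1 14 3) = [4, 14, 9, 1, 2, 13, 6, 8, 0, 5, 10, 7, 12, 11, 3]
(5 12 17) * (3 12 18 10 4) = (3 12 17 5 18 10 4) = [0, 1, 2, 12, 3, 18, 6, 7, 8, 9, 4, 11, 17, 13, 14, 15, 16, 5, 10]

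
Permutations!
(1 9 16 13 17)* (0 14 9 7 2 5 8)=(0 14 9 16 13 17 1 7 2 5 8)=[14, 7, 5, 3, 4, 8, 6, 2, 0, 16, 10, 11, 12, 17, 9, 15, 13, 1]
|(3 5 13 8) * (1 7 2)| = 12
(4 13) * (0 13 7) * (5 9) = (0 13 4 7)(5 9) = [13, 1, 2, 3, 7, 9, 6, 0, 8, 5, 10, 11, 12, 4]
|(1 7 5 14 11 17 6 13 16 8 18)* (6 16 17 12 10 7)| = |(1 6 13 17 16 8 18)(5 14 11 12 10 7)| = 42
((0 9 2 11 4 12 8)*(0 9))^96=(12)=[0, 1, 2, 3, 4, 5, 6, 7, 8, 9, 10, 11, 12]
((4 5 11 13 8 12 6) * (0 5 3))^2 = (0 11 8 6 3 5 13 12 4) = [11, 1, 2, 5, 0, 13, 3, 7, 6, 9, 10, 8, 4, 12]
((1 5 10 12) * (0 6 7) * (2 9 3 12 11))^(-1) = (0 7 6)(1 12 3 9 2 11 10 5) = [7, 12, 11, 9, 4, 1, 0, 6, 8, 2, 5, 10, 3]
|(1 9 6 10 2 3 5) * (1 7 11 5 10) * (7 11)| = 6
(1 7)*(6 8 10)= (1 7)(6 8 10)= [0, 7, 2, 3, 4, 5, 8, 1, 10, 9, 6]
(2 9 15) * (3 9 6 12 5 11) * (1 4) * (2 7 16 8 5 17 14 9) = (1 4)(2 6 12 17 14 9 15 7 16 8 5 11 3) = [0, 4, 6, 2, 1, 11, 12, 16, 5, 15, 10, 3, 17, 13, 9, 7, 8, 14]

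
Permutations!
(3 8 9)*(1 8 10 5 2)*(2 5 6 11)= [0, 8, 1, 10, 4, 5, 11, 7, 9, 3, 6, 2]= (1 8 9 3 10 6 11 2)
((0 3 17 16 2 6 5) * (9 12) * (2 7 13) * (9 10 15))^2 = (0 17 7 2 5 3 16 13 6)(9 10)(12 15) = [17, 1, 5, 16, 4, 3, 0, 2, 8, 10, 9, 11, 15, 6, 14, 12, 13, 7]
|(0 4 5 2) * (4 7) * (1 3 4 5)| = 12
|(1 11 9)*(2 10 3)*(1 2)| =6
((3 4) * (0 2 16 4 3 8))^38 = (0 4 2 8 16) = [4, 1, 8, 3, 2, 5, 6, 7, 16, 9, 10, 11, 12, 13, 14, 15, 0]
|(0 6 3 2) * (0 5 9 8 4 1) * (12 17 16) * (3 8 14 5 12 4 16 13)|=30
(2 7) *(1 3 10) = (1 3 10)(2 7) = [0, 3, 7, 10, 4, 5, 6, 2, 8, 9, 1]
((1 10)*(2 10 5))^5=[0, 5, 10, 3, 4, 2, 6, 7, 8, 9, 1]=(1 5 2 10)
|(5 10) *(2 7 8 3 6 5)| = |(2 7 8 3 6 5 10)| = 7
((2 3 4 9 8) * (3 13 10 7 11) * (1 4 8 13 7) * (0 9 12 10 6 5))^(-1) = (0 5 6 13 9)(1 10 12 4)(2 8 3 11 7) = [5, 10, 8, 11, 1, 6, 13, 2, 3, 0, 12, 7, 4, 9]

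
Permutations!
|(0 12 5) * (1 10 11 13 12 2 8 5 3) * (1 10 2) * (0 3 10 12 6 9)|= 12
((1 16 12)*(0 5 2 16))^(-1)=(0 1 12 16 2 5)=[1, 12, 5, 3, 4, 0, 6, 7, 8, 9, 10, 11, 16, 13, 14, 15, 2]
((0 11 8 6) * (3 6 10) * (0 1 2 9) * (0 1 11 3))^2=(0 6 8)(1 9 2)(3 11 10)=[6, 9, 1, 11, 4, 5, 8, 7, 0, 2, 3, 10]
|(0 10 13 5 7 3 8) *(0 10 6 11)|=6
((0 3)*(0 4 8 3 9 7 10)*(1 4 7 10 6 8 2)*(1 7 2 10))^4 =(0 10 4 1 9)(2 3 8 6 7) =[10, 9, 3, 8, 1, 5, 7, 2, 6, 0, 4]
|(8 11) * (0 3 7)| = 6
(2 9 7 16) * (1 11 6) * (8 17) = (1 11 6)(2 9 7 16)(8 17) = [0, 11, 9, 3, 4, 5, 1, 16, 17, 7, 10, 6, 12, 13, 14, 15, 2, 8]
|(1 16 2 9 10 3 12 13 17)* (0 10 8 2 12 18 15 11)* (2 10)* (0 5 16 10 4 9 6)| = |(0 2 6)(1 10 3 18 15 11 5 16 12 13 17)(4 9 8)| = 33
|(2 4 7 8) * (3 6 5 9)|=4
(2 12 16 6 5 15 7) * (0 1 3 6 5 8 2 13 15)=(0 1 3 6 8 2 12 16 5)(7 13 15)=[1, 3, 12, 6, 4, 0, 8, 13, 2, 9, 10, 11, 16, 15, 14, 7, 5]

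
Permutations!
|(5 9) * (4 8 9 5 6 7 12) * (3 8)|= |(3 8 9 6 7 12 4)|= 7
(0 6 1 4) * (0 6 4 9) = (0 4 6 1 9) = [4, 9, 2, 3, 6, 5, 1, 7, 8, 0]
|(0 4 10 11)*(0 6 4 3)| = 4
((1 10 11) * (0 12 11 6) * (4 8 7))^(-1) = (0 6 10 1 11 12)(4 7 8) = [6, 11, 2, 3, 7, 5, 10, 8, 4, 9, 1, 12, 0]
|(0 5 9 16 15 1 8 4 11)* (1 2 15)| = 8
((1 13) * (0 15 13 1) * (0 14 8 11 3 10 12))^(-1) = [12, 1, 2, 11, 4, 5, 6, 7, 14, 9, 3, 8, 10, 15, 13, 0] = (0 12 10 3 11 8 14 13 15)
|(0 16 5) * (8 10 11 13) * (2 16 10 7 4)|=|(0 10 11 13 8 7 4 2 16 5)|=10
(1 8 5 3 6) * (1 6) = (1 8 5 3) = [0, 8, 2, 1, 4, 3, 6, 7, 5]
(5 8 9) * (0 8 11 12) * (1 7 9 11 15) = (0 8 11 12)(1 7 9 5 15) = [8, 7, 2, 3, 4, 15, 6, 9, 11, 5, 10, 12, 0, 13, 14, 1]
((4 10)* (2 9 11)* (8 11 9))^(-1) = [0, 1, 11, 3, 10, 5, 6, 7, 2, 9, 4, 8] = (2 11 8)(4 10)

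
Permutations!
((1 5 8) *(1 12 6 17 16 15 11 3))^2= (1 8 6 16 11)(3 5 12 17 15)= [0, 8, 2, 5, 4, 12, 16, 7, 6, 9, 10, 1, 17, 13, 14, 3, 11, 15]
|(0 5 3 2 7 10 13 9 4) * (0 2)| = |(0 5 3)(2 7 10 13 9 4)| = 6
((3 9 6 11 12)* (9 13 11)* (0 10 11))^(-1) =(0 13 3 12 11 10)(6 9) =[13, 1, 2, 12, 4, 5, 9, 7, 8, 6, 0, 10, 11, 3]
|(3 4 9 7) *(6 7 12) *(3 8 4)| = |(4 9 12 6 7 8)| = 6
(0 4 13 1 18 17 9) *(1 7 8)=(0 4 13 7 8 1 18 17 9)=[4, 18, 2, 3, 13, 5, 6, 8, 1, 0, 10, 11, 12, 7, 14, 15, 16, 9, 17]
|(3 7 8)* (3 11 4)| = |(3 7 8 11 4)| = 5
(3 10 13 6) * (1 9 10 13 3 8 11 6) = [0, 9, 2, 13, 4, 5, 8, 7, 11, 10, 3, 6, 12, 1] = (1 9 10 3 13)(6 8 11)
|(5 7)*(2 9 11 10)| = |(2 9 11 10)(5 7)| = 4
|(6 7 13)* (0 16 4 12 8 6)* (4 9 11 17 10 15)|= 13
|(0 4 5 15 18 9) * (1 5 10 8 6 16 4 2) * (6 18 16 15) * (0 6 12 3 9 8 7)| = |(0 2 1 5 12 3 9 6 15 16 4 10 7)(8 18)| = 26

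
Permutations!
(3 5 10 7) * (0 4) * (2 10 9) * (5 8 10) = (0 4)(2 5 9)(3 8 10 7) = [4, 1, 5, 8, 0, 9, 6, 3, 10, 2, 7]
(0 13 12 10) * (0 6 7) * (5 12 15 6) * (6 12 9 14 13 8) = (0 8 6 7)(5 9 14 13 15 12 10) = [8, 1, 2, 3, 4, 9, 7, 0, 6, 14, 5, 11, 10, 15, 13, 12]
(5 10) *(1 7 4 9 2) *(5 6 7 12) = (1 12 5 10 6 7 4 9 2) = [0, 12, 1, 3, 9, 10, 7, 4, 8, 2, 6, 11, 5]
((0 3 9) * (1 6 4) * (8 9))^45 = (0 3 8 9) = [3, 1, 2, 8, 4, 5, 6, 7, 9, 0]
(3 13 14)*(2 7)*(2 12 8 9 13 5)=[0, 1, 7, 5, 4, 2, 6, 12, 9, 13, 10, 11, 8, 14, 3]=(2 7 12 8 9 13 14 3 5)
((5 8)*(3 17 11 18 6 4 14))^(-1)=(3 14 4 6 18 11 17)(5 8)=[0, 1, 2, 14, 6, 8, 18, 7, 5, 9, 10, 17, 12, 13, 4, 15, 16, 3, 11]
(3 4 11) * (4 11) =(3 11) =[0, 1, 2, 11, 4, 5, 6, 7, 8, 9, 10, 3]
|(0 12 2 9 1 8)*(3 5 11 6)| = 12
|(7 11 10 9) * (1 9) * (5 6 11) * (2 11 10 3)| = 6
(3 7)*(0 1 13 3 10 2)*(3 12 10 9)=(0 1 13 12 10 2)(3 7 9)=[1, 13, 0, 7, 4, 5, 6, 9, 8, 3, 2, 11, 10, 12]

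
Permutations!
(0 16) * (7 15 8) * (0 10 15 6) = (0 16 10 15 8 7 6) = [16, 1, 2, 3, 4, 5, 0, 6, 7, 9, 15, 11, 12, 13, 14, 8, 10]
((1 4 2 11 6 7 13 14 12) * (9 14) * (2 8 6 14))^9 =(1 14 2 13 6 4 12 11 9 7 8) =[0, 14, 13, 3, 12, 5, 4, 8, 1, 7, 10, 9, 11, 6, 2]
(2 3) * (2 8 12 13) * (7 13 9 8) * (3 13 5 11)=(2 13)(3 7 5 11)(8 12 9)=[0, 1, 13, 7, 4, 11, 6, 5, 12, 8, 10, 3, 9, 2]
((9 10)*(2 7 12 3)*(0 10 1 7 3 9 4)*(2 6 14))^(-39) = (1 7 12 9)(2 3 6 14) = [0, 7, 3, 6, 4, 5, 14, 12, 8, 1, 10, 11, 9, 13, 2]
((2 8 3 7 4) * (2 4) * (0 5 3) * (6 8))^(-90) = (0 5 3 7 2 6 8) = [5, 1, 6, 7, 4, 3, 8, 2, 0]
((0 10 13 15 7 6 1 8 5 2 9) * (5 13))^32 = (0 5 9 10 2)(1 13 7)(6 8 15) = [5, 13, 0, 3, 4, 9, 8, 1, 15, 10, 2, 11, 12, 7, 14, 6]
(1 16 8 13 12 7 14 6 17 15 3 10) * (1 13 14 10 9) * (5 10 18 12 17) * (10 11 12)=[0, 16, 2, 9, 4, 11, 5, 18, 14, 1, 13, 12, 7, 17, 6, 3, 8, 15, 10]=(1 16 8 14 6 5 11 12 7 18 10 13 17 15 3 9)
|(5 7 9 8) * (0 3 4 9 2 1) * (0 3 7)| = 9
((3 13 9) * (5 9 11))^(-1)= (3 9 5 11 13)= [0, 1, 2, 9, 4, 11, 6, 7, 8, 5, 10, 13, 12, 3]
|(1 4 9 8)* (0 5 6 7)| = |(0 5 6 7)(1 4 9 8)| = 4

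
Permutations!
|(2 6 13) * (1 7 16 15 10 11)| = |(1 7 16 15 10 11)(2 6 13)| = 6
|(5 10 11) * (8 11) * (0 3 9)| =|(0 3 9)(5 10 8 11)| =12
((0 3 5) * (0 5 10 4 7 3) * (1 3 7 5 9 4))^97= (1 3 10)(4 5 9)= [0, 3, 2, 10, 5, 9, 6, 7, 8, 4, 1]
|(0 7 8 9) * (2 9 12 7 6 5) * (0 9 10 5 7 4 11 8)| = |(0 6 7)(2 10 5)(4 11 8 12)| = 12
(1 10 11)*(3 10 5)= (1 5 3 10 11)= [0, 5, 2, 10, 4, 3, 6, 7, 8, 9, 11, 1]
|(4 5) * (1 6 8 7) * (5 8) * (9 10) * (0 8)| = 14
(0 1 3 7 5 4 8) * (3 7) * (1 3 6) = (0 3 6 1 7 5 4 8) = [3, 7, 2, 6, 8, 4, 1, 5, 0]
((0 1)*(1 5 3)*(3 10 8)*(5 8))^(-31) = [8, 0, 2, 1, 4, 10, 6, 7, 3, 9, 5] = (0 8 3 1)(5 10)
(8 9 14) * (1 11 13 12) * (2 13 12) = (1 11 12)(2 13)(8 9 14) = [0, 11, 13, 3, 4, 5, 6, 7, 9, 14, 10, 12, 1, 2, 8]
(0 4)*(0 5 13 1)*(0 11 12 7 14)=(0 4 5 13 1 11 12 7 14)=[4, 11, 2, 3, 5, 13, 6, 14, 8, 9, 10, 12, 7, 1, 0]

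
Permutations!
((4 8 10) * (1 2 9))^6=(10)=[0, 1, 2, 3, 4, 5, 6, 7, 8, 9, 10]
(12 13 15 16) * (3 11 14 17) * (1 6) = (1 6)(3 11 14 17)(12 13 15 16) = [0, 6, 2, 11, 4, 5, 1, 7, 8, 9, 10, 14, 13, 15, 17, 16, 12, 3]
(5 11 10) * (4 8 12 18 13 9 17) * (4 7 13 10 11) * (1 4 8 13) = [0, 4, 2, 3, 13, 8, 6, 1, 12, 17, 5, 11, 18, 9, 14, 15, 16, 7, 10] = (1 4 13 9 17 7)(5 8 12 18 10)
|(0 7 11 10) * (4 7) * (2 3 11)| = 7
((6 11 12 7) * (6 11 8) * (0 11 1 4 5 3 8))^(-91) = [6, 7, 2, 5, 1, 4, 8, 12, 3, 9, 10, 0, 11] = (0 6 8 3 5 4 1 7 12 11)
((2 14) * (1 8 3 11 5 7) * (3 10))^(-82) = (14)(1 10 11 7 8 3 5) = [0, 10, 2, 5, 4, 1, 6, 8, 3, 9, 11, 7, 12, 13, 14]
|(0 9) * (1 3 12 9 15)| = |(0 15 1 3 12 9)| = 6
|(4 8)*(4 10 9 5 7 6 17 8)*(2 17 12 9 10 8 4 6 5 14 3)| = 8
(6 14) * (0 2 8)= (0 2 8)(6 14)= [2, 1, 8, 3, 4, 5, 14, 7, 0, 9, 10, 11, 12, 13, 6]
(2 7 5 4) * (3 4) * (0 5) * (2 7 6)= [5, 1, 6, 4, 7, 3, 2, 0]= (0 5 3 4 7)(2 6)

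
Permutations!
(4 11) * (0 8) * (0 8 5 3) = (0 5 3)(4 11) = [5, 1, 2, 0, 11, 3, 6, 7, 8, 9, 10, 4]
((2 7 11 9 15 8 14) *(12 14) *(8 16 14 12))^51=(2 11 15 14 7 9 16)=[0, 1, 11, 3, 4, 5, 6, 9, 8, 16, 10, 15, 12, 13, 7, 14, 2]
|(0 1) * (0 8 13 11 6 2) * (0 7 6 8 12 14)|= 12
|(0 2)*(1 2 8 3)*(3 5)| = 6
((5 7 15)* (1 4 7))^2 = (1 7 5 4 15) = [0, 7, 2, 3, 15, 4, 6, 5, 8, 9, 10, 11, 12, 13, 14, 1]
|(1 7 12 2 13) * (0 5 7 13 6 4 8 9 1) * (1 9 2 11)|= 28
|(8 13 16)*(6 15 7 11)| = |(6 15 7 11)(8 13 16)| = 12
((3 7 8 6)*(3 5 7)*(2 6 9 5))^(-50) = (5 8)(7 9) = [0, 1, 2, 3, 4, 8, 6, 9, 5, 7]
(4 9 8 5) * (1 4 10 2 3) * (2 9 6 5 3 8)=[0, 4, 8, 1, 6, 10, 5, 7, 3, 2, 9]=(1 4 6 5 10 9 2 8 3)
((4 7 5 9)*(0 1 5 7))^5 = (9) = [0, 1, 2, 3, 4, 5, 6, 7, 8, 9]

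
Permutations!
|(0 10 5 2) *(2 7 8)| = |(0 10 5 7 8 2)| = 6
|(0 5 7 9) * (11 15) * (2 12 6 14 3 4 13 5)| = 22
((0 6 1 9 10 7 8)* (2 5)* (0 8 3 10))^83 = (0 9 1 6)(2 5)(3 7 10) = [9, 6, 5, 7, 4, 2, 0, 10, 8, 1, 3]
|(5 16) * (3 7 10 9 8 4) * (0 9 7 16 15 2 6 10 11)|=13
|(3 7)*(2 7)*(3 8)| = 4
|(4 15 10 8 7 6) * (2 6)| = 7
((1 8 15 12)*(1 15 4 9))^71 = (1 9 4 8)(12 15) = [0, 9, 2, 3, 8, 5, 6, 7, 1, 4, 10, 11, 15, 13, 14, 12]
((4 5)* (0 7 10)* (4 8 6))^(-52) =(0 10 7) =[10, 1, 2, 3, 4, 5, 6, 0, 8, 9, 7]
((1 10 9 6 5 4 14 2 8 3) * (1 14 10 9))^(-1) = [0, 10, 14, 8, 5, 6, 9, 7, 2, 1, 4, 11, 12, 13, 3] = (1 10 4 5 6 9)(2 14 3 8)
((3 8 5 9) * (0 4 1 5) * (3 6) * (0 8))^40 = (0 6 5 4 3 9 1) = [6, 0, 2, 9, 3, 4, 5, 7, 8, 1]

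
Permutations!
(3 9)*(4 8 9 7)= (3 7 4 8 9)= [0, 1, 2, 7, 8, 5, 6, 4, 9, 3]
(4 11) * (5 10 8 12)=[0, 1, 2, 3, 11, 10, 6, 7, 12, 9, 8, 4, 5]=(4 11)(5 10 8 12)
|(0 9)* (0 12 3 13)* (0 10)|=|(0 9 12 3 13 10)|=6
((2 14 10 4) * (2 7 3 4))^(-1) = (2 10 14)(3 7 4) = [0, 1, 10, 7, 3, 5, 6, 4, 8, 9, 14, 11, 12, 13, 2]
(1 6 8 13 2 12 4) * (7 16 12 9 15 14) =(1 6 8 13 2 9 15 14 7 16 12 4) =[0, 6, 9, 3, 1, 5, 8, 16, 13, 15, 10, 11, 4, 2, 7, 14, 12]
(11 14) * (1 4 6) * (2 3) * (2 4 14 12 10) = (1 14 11 12 10 2 3 4 6) = [0, 14, 3, 4, 6, 5, 1, 7, 8, 9, 2, 12, 10, 13, 11]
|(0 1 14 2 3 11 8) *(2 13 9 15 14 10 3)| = 12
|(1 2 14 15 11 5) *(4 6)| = |(1 2 14 15 11 5)(4 6)| = 6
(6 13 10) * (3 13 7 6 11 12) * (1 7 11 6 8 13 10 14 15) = [0, 7, 2, 10, 4, 5, 11, 8, 13, 9, 6, 12, 3, 14, 15, 1] = (1 7 8 13 14 15)(3 10 6 11 12)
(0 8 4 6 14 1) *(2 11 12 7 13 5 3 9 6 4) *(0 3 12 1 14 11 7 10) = [8, 3, 7, 9, 4, 12, 11, 13, 2, 6, 0, 1, 10, 5, 14] = (14)(0 8 2 7 13 5 12 10)(1 3 9 6 11)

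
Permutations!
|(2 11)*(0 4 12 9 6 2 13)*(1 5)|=8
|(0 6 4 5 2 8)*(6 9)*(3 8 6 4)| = 8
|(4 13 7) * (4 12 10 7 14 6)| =|(4 13 14 6)(7 12 10)| =12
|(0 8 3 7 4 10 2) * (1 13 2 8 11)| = 5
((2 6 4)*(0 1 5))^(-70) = (0 5 1)(2 4 6) = [5, 0, 4, 3, 6, 1, 2]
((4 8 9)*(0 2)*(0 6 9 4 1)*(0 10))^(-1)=[10, 9, 0, 3, 8, 5, 2, 7, 4, 6, 1]=(0 10 1 9 6 2)(4 8)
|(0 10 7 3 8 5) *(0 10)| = |(3 8 5 10 7)| = 5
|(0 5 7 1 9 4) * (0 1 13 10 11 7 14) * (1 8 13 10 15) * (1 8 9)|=|(0 5 14)(4 9)(7 10 11)(8 13 15)|=6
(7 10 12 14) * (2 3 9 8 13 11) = (2 3 9 8 13 11)(7 10 12 14) = [0, 1, 3, 9, 4, 5, 6, 10, 13, 8, 12, 2, 14, 11, 7]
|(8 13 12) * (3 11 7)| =|(3 11 7)(8 13 12)| =3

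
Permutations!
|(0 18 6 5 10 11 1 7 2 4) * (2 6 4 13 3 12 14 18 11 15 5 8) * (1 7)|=|(0 11 7 6 8 2 13 3 12 14 18 4)(5 10 15)|=12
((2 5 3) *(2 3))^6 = [0, 1, 2, 3, 4, 5] = (5)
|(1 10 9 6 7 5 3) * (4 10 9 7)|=8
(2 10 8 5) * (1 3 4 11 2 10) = (1 3 4 11 2)(5 10 8) = [0, 3, 1, 4, 11, 10, 6, 7, 5, 9, 8, 2]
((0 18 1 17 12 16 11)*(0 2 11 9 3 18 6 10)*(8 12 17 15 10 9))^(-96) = (18) = [0, 1, 2, 3, 4, 5, 6, 7, 8, 9, 10, 11, 12, 13, 14, 15, 16, 17, 18]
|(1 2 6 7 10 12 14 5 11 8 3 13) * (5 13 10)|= |(1 2 6 7 5 11 8 3 10 12 14 13)|= 12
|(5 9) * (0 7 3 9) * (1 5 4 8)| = 8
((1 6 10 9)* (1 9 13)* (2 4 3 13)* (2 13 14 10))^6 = (1 10 3 2)(4 6 13 14) = [0, 10, 1, 2, 6, 5, 13, 7, 8, 9, 3, 11, 12, 14, 4]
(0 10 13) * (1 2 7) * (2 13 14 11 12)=[10, 13, 7, 3, 4, 5, 6, 1, 8, 9, 14, 12, 2, 0, 11]=(0 10 14 11 12 2 7 1 13)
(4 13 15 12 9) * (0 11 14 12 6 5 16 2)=[11, 1, 0, 3, 13, 16, 5, 7, 8, 4, 10, 14, 9, 15, 12, 6, 2]=(0 11 14 12 9 4 13 15 6 5 16 2)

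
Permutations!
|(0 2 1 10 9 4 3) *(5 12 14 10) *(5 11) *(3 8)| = |(0 2 1 11 5 12 14 10 9 4 8 3)| = 12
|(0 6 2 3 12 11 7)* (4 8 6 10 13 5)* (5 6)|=9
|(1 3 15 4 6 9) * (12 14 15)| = 8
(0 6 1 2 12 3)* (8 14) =(0 6 1 2 12 3)(8 14) =[6, 2, 12, 0, 4, 5, 1, 7, 14, 9, 10, 11, 3, 13, 8]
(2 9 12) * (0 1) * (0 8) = (0 1 8)(2 9 12) = [1, 8, 9, 3, 4, 5, 6, 7, 0, 12, 10, 11, 2]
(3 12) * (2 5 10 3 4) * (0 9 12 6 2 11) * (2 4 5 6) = (0 9 12 5 10 3 2 6 4 11) = [9, 1, 6, 2, 11, 10, 4, 7, 8, 12, 3, 0, 5]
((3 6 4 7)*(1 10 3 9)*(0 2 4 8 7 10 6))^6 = (0 2 4 10 3)(1 6 8 7 9) = [2, 6, 4, 0, 10, 5, 8, 9, 7, 1, 3]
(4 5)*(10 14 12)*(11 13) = (4 5)(10 14 12)(11 13) = [0, 1, 2, 3, 5, 4, 6, 7, 8, 9, 14, 13, 10, 11, 12]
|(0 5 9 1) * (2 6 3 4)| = |(0 5 9 1)(2 6 3 4)| = 4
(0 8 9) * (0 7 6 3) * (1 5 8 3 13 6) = [3, 5, 2, 0, 4, 8, 13, 1, 9, 7, 10, 11, 12, 6] = (0 3)(1 5 8 9 7)(6 13)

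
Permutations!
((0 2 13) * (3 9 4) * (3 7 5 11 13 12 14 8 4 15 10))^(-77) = (0 14 7 13 12 4 11 2 8 5)(3 10 15 9) = [14, 1, 8, 10, 11, 0, 6, 13, 5, 3, 15, 2, 4, 12, 7, 9]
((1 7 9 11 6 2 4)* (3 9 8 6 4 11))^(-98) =(11) =[0, 1, 2, 3, 4, 5, 6, 7, 8, 9, 10, 11]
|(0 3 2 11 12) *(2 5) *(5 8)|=|(0 3 8 5 2 11 12)|=7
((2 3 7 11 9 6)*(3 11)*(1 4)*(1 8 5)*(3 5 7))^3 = [0, 7, 6, 3, 5, 8, 9, 4, 1, 11, 10, 2] = (1 7 4 5 8)(2 6 9 11)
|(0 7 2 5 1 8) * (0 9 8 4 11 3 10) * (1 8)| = |(0 7 2 5 8 9 1 4 11 3 10)| = 11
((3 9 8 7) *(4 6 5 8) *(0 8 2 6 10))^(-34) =[8, 1, 5, 9, 10, 6, 2, 3, 7, 4, 0] =(0 8 7 3 9 4 10)(2 5 6)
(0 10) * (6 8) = [10, 1, 2, 3, 4, 5, 8, 7, 6, 9, 0] = (0 10)(6 8)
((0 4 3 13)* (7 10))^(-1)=(0 13 3 4)(7 10)=[13, 1, 2, 4, 0, 5, 6, 10, 8, 9, 7, 11, 12, 3]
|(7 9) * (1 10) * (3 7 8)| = |(1 10)(3 7 9 8)| = 4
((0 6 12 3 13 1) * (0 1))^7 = (0 12 13 6 3) = [12, 1, 2, 0, 4, 5, 3, 7, 8, 9, 10, 11, 13, 6]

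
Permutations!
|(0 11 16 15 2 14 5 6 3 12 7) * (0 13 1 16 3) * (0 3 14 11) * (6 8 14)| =|(1 16 15 2 11 6 3 12 7 13)(5 8 14)| =30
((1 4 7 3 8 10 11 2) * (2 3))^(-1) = (1 2 7 4)(3 11 10 8) = [0, 2, 7, 11, 1, 5, 6, 4, 3, 9, 8, 10]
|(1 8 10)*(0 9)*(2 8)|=|(0 9)(1 2 8 10)|=4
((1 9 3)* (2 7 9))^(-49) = [0, 2, 7, 1, 4, 5, 6, 9, 8, 3] = (1 2 7 9 3)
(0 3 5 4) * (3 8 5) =(0 8 5 4) =[8, 1, 2, 3, 0, 4, 6, 7, 5]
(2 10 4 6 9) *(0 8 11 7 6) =(0 8 11 7 6 9 2 10 4) =[8, 1, 10, 3, 0, 5, 9, 6, 11, 2, 4, 7]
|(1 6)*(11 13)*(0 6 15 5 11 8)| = 8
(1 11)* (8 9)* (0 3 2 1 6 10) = (0 3 2 1 11 6 10)(8 9) = [3, 11, 1, 2, 4, 5, 10, 7, 9, 8, 0, 6]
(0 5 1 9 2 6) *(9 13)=(0 5 1 13 9 2 6)=[5, 13, 6, 3, 4, 1, 0, 7, 8, 2, 10, 11, 12, 9]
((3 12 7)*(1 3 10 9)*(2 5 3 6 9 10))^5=(12)(1 9 6)=[0, 9, 2, 3, 4, 5, 1, 7, 8, 6, 10, 11, 12]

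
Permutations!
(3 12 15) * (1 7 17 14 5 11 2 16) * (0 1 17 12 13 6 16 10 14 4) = (0 1 7 12 15 3 13 6 16 17 4)(2 10 14 5 11) = [1, 7, 10, 13, 0, 11, 16, 12, 8, 9, 14, 2, 15, 6, 5, 3, 17, 4]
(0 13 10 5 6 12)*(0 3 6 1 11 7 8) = (0 13 10 5 1 11 7 8)(3 6 12) = [13, 11, 2, 6, 4, 1, 12, 8, 0, 9, 5, 7, 3, 10]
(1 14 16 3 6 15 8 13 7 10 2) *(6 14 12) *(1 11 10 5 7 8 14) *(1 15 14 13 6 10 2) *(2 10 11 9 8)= (1 12 11 10)(2 9 8 6 14 16 3 15 13)(5 7)= [0, 12, 9, 15, 4, 7, 14, 5, 6, 8, 1, 10, 11, 2, 16, 13, 3]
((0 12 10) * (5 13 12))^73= (0 12 5 10 13)= [12, 1, 2, 3, 4, 10, 6, 7, 8, 9, 13, 11, 5, 0]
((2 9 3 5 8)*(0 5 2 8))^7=[5, 1, 9, 2, 4, 0, 6, 7, 8, 3]=(0 5)(2 9 3)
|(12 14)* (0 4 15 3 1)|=10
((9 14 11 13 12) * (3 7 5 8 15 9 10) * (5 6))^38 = (3 6 8 9 11 12)(5 15 14 13 10 7) = [0, 1, 2, 6, 4, 15, 8, 5, 9, 11, 7, 12, 3, 10, 13, 14]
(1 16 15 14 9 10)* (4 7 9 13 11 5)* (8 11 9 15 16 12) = (16)(1 12 8 11 5 4 7 15 14 13 9 10) = [0, 12, 2, 3, 7, 4, 6, 15, 11, 10, 1, 5, 8, 9, 13, 14, 16]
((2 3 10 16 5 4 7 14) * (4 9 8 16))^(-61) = (2 14 7 4 10 3)(5 16 8 9) = [0, 1, 14, 2, 10, 16, 6, 4, 9, 5, 3, 11, 12, 13, 7, 15, 8]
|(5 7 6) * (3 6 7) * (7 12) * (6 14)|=|(3 14 6 5)(7 12)|=4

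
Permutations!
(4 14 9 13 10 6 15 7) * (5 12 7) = (4 14 9 13 10 6 15 5 12 7) = [0, 1, 2, 3, 14, 12, 15, 4, 8, 13, 6, 11, 7, 10, 9, 5]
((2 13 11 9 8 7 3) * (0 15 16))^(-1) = (0 16 15)(2 3 7 8 9 11 13) = [16, 1, 3, 7, 4, 5, 6, 8, 9, 11, 10, 13, 12, 2, 14, 0, 15]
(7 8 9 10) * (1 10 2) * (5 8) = (1 10 7 5 8 9 2) = [0, 10, 1, 3, 4, 8, 6, 5, 9, 2, 7]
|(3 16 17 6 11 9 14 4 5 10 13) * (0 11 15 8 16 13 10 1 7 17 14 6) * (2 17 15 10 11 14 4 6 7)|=30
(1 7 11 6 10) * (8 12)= (1 7 11 6 10)(8 12)= [0, 7, 2, 3, 4, 5, 10, 11, 12, 9, 1, 6, 8]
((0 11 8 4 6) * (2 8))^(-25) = (0 6 4 8 2 11) = [6, 1, 11, 3, 8, 5, 4, 7, 2, 9, 10, 0]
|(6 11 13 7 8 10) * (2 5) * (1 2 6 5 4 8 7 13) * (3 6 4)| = |(13)(1 2 3 6 11)(4 8 10 5)| = 20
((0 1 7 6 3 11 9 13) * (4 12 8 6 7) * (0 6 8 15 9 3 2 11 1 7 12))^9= (0 3 6 15)(1 2 9 7)(4 11 13 12)= [3, 2, 9, 6, 11, 5, 15, 1, 8, 7, 10, 13, 4, 12, 14, 0]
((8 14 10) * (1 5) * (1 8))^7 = (1 8 10 5 14) = [0, 8, 2, 3, 4, 14, 6, 7, 10, 9, 5, 11, 12, 13, 1]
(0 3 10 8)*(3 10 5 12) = (0 10 8)(3 5 12) = [10, 1, 2, 5, 4, 12, 6, 7, 0, 9, 8, 11, 3]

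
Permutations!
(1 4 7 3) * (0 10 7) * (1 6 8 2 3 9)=(0 10 7 9 1 4)(2 3 6 8)=[10, 4, 3, 6, 0, 5, 8, 9, 2, 1, 7]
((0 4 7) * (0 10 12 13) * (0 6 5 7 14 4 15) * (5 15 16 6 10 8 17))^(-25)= (0 15 6 16)(4 14)(5 17 8 7)(10 13 12)= [15, 1, 2, 3, 14, 17, 16, 5, 7, 9, 13, 11, 10, 12, 4, 6, 0, 8]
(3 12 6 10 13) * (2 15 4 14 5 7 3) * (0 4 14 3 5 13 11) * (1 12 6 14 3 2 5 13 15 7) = [4, 12, 7, 6, 2, 1, 10, 13, 8, 9, 11, 0, 14, 5, 15, 3] = (0 4 2 7 13 5 1 12 14 15 3 6 10 11)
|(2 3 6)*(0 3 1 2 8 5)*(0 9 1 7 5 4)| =5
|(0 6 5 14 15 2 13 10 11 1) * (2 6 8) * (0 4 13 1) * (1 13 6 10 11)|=35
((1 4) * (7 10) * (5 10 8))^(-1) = (1 4)(5 8 7 10) = [0, 4, 2, 3, 1, 8, 6, 10, 7, 9, 5]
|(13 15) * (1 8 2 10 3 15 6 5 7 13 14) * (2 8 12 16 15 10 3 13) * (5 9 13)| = |(1 12 16 15 14)(2 3 10 5 7)(6 9 13)| = 15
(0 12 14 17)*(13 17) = [12, 1, 2, 3, 4, 5, 6, 7, 8, 9, 10, 11, 14, 17, 13, 15, 16, 0] = (0 12 14 13 17)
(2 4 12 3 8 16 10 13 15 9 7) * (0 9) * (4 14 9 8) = (0 8 16 10 13 15)(2 14 9 7)(3 4 12) = [8, 1, 14, 4, 12, 5, 6, 2, 16, 7, 13, 11, 3, 15, 9, 0, 10]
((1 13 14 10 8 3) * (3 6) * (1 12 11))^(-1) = (1 11 12 3 6 8 10 14 13) = [0, 11, 2, 6, 4, 5, 8, 7, 10, 9, 14, 12, 3, 1, 13]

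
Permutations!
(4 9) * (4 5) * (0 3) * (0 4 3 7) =(0 7)(3 4 9 5) =[7, 1, 2, 4, 9, 3, 6, 0, 8, 5]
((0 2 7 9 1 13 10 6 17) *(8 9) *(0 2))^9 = (17) = [0, 1, 2, 3, 4, 5, 6, 7, 8, 9, 10, 11, 12, 13, 14, 15, 16, 17]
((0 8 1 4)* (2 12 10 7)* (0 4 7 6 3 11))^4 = (0 2 3 1 10)(6 8 12 11 7) = [2, 10, 3, 1, 4, 5, 8, 6, 12, 9, 0, 7, 11]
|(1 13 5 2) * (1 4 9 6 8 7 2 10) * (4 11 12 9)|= |(1 13 5 10)(2 11 12 9 6 8 7)|= 28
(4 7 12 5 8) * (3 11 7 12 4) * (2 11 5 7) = (2 11)(3 5 8)(4 12 7) = [0, 1, 11, 5, 12, 8, 6, 4, 3, 9, 10, 2, 7]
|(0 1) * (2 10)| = |(0 1)(2 10)| = 2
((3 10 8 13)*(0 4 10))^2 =(0 10 13)(3 4 8) =[10, 1, 2, 4, 8, 5, 6, 7, 3, 9, 13, 11, 12, 0]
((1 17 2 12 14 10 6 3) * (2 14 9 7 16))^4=(1 6 14)(2 16 7 9 12)(3 10 17)=[0, 6, 16, 10, 4, 5, 14, 9, 8, 12, 17, 11, 2, 13, 1, 15, 7, 3]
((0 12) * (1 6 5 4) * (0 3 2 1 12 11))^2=[0, 5, 6, 1, 3, 12, 4, 7, 8, 9, 10, 11, 2]=(1 5 12 2 6 4 3)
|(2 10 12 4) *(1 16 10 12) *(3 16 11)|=15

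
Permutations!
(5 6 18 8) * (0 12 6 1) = (0 12 6 18 8 5 1) = [12, 0, 2, 3, 4, 1, 18, 7, 5, 9, 10, 11, 6, 13, 14, 15, 16, 17, 8]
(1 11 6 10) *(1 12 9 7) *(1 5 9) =(1 11 6 10 12)(5 9 7) =[0, 11, 2, 3, 4, 9, 10, 5, 8, 7, 12, 6, 1]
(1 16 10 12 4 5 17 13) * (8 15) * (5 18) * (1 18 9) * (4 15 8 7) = (1 16 10 12 15 7 4 9)(5 17 13 18) = [0, 16, 2, 3, 9, 17, 6, 4, 8, 1, 12, 11, 15, 18, 14, 7, 10, 13, 5]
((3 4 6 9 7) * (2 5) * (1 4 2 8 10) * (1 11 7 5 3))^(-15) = (1 9 10)(2 3)(4 5 11)(6 8 7) = [0, 9, 3, 2, 5, 11, 8, 6, 7, 10, 1, 4]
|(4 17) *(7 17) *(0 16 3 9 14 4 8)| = |(0 16 3 9 14 4 7 17 8)| = 9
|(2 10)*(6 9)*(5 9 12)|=|(2 10)(5 9 6 12)|=4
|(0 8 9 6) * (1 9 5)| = 6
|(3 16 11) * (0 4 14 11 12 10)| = |(0 4 14 11 3 16 12 10)| = 8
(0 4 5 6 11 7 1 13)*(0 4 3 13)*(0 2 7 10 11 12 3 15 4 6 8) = [15, 2, 7, 13, 5, 8, 12, 1, 0, 9, 11, 10, 3, 6, 14, 4] = (0 15 4 5 8)(1 2 7)(3 13 6 12)(10 11)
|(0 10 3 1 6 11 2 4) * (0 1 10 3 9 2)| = 9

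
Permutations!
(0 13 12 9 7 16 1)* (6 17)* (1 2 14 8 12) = (0 13 1)(2 14 8 12 9 7 16)(6 17) = [13, 0, 14, 3, 4, 5, 17, 16, 12, 7, 10, 11, 9, 1, 8, 15, 2, 6]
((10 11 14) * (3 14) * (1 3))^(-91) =(1 11 10 14 3) =[0, 11, 2, 1, 4, 5, 6, 7, 8, 9, 14, 10, 12, 13, 3]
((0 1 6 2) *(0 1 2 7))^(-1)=(0 7 6 1 2)=[7, 2, 0, 3, 4, 5, 1, 6]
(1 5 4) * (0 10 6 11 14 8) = (0 10 6 11 14 8)(1 5 4) = [10, 5, 2, 3, 1, 4, 11, 7, 0, 9, 6, 14, 12, 13, 8]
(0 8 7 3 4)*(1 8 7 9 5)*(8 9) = [7, 9, 2, 4, 0, 1, 6, 3, 8, 5] = (0 7 3 4)(1 9 5)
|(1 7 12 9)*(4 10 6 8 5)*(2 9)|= 5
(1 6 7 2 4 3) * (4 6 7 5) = (1 7 2 6 5 4 3) = [0, 7, 6, 1, 3, 4, 5, 2]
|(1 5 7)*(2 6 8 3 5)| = 7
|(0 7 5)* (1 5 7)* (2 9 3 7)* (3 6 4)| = 6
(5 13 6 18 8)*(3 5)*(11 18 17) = (3 5 13 6 17 11 18 8) = [0, 1, 2, 5, 4, 13, 17, 7, 3, 9, 10, 18, 12, 6, 14, 15, 16, 11, 8]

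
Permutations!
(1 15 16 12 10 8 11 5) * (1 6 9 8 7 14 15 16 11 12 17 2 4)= (1 16 17 2 4)(5 6 9 8 12 10 7 14 15 11)= [0, 16, 4, 3, 1, 6, 9, 14, 12, 8, 7, 5, 10, 13, 15, 11, 17, 2]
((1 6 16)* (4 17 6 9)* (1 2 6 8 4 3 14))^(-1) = (1 14 3 9)(2 16 6)(4 8 17) = [0, 14, 16, 9, 8, 5, 2, 7, 17, 1, 10, 11, 12, 13, 3, 15, 6, 4]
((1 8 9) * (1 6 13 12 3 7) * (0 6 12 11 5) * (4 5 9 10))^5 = (0 12 10 13 7 5 9 8 6 3 4 11 1) = [12, 0, 2, 4, 11, 9, 3, 5, 6, 8, 13, 1, 10, 7]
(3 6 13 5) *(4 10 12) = (3 6 13 5)(4 10 12) = [0, 1, 2, 6, 10, 3, 13, 7, 8, 9, 12, 11, 4, 5]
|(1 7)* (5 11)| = |(1 7)(5 11)| = 2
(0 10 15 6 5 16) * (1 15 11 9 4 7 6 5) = (0 10 11 9 4 7 6 1 15 5 16) = [10, 15, 2, 3, 7, 16, 1, 6, 8, 4, 11, 9, 12, 13, 14, 5, 0]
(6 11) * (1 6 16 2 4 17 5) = (1 6 11 16 2 4 17 5) = [0, 6, 4, 3, 17, 1, 11, 7, 8, 9, 10, 16, 12, 13, 14, 15, 2, 5]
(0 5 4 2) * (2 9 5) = (0 2)(4 9 5) = [2, 1, 0, 3, 9, 4, 6, 7, 8, 5]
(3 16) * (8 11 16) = [0, 1, 2, 8, 4, 5, 6, 7, 11, 9, 10, 16, 12, 13, 14, 15, 3] = (3 8 11 16)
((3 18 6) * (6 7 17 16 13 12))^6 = (3 12 16 7)(6 13 17 18) = [0, 1, 2, 12, 4, 5, 13, 3, 8, 9, 10, 11, 16, 17, 14, 15, 7, 18, 6]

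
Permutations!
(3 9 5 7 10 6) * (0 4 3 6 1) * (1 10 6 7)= (10)(0 4 3 9 5 1)(6 7)= [4, 0, 2, 9, 3, 1, 7, 6, 8, 5, 10]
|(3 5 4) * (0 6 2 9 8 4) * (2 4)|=|(0 6 4 3 5)(2 9 8)|=15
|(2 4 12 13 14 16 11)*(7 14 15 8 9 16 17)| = |(2 4 12 13 15 8 9 16 11)(7 14 17)| = 9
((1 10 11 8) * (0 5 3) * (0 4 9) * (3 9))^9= (1 10 11 8)(3 4)= [0, 10, 2, 4, 3, 5, 6, 7, 1, 9, 11, 8]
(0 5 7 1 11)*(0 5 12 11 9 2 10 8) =(0 12 11 5 7 1 9 2 10 8) =[12, 9, 10, 3, 4, 7, 6, 1, 0, 2, 8, 5, 11]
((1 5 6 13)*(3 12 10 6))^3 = [0, 12, 2, 6, 4, 10, 5, 7, 8, 9, 1, 11, 13, 3] = (1 12 13 3 6 5 10)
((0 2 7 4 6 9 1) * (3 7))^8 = (9) = [0, 1, 2, 3, 4, 5, 6, 7, 8, 9]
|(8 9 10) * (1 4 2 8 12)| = |(1 4 2 8 9 10 12)| = 7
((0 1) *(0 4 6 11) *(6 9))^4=(0 6 4)(1 11 9)=[6, 11, 2, 3, 0, 5, 4, 7, 8, 1, 10, 9]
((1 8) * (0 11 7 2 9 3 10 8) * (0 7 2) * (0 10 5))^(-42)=[0, 10, 2, 3, 4, 5, 6, 8, 7, 9, 1, 11]=(11)(1 10)(7 8)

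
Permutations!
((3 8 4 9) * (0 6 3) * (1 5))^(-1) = [9, 5, 2, 6, 8, 1, 0, 7, 3, 4] = (0 9 4 8 3 6)(1 5)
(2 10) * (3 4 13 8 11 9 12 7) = (2 10)(3 4 13 8 11 9 12 7) = [0, 1, 10, 4, 13, 5, 6, 3, 11, 12, 2, 9, 7, 8]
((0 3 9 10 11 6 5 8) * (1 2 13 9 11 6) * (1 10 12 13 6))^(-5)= (0 1 8 10 5 11 6 3 2)(9 12 13)= [1, 8, 0, 2, 4, 11, 3, 7, 10, 12, 5, 6, 13, 9]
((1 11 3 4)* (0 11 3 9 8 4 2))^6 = (0 3 4 9)(1 8 11 2) = [3, 8, 1, 4, 9, 5, 6, 7, 11, 0, 10, 2]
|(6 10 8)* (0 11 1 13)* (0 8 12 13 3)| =|(0 11 1 3)(6 10 12 13 8)| =20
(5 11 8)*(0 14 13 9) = [14, 1, 2, 3, 4, 11, 6, 7, 5, 0, 10, 8, 12, 9, 13] = (0 14 13 9)(5 11 8)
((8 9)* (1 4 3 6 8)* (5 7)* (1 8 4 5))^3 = [0, 1, 2, 3, 4, 5, 6, 7, 9, 8] = (8 9)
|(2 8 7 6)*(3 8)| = |(2 3 8 7 6)| = 5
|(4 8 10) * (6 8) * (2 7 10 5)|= 7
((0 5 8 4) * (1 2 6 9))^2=(0 8)(1 6)(2 9)(4 5)=[8, 6, 9, 3, 5, 4, 1, 7, 0, 2]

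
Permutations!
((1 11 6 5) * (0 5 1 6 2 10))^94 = [1, 10, 5, 3, 4, 11, 2, 7, 8, 9, 6, 0] = (0 1 10 6 2 5 11)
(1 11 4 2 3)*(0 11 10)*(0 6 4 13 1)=(0 11 13 1 10 6 4 2 3)=[11, 10, 3, 0, 2, 5, 4, 7, 8, 9, 6, 13, 12, 1]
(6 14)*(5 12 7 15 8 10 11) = (5 12 7 15 8 10 11)(6 14) = [0, 1, 2, 3, 4, 12, 14, 15, 10, 9, 11, 5, 7, 13, 6, 8]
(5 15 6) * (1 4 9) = (1 4 9)(5 15 6) = [0, 4, 2, 3, 9, 15, 5, 7, 8, 1, 10, 11, 12, 13, 14, 6]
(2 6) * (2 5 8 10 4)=(2 6 5 8 10 4)=[0, 1, 6, 3, 2, 8, 5, 7, 10, 9, 4]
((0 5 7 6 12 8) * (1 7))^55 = (0 8 12 6 7 1 5) = [8, 5, 2, 3, 4, 0, 7, 1, 12, 9, 10, 11, 6]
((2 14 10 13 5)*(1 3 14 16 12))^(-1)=(1 12 16 2 5 13 10 14 3)=[0, 12, 5, 1, 4, 13, 6, 7, 8, 9, 14, 11, 16, 10, 3, 15, 2]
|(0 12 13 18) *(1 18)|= 5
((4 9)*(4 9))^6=[0, 1, 2, 3, 4, 5, 6, 7, 8, 9]=(9)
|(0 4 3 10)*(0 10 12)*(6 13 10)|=|(0 4 3 12)(6 13 10)|=12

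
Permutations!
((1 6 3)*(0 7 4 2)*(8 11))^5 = (0 7 4 2)(1 3 6)(8 11) = [7, 3, 0, 6, 2, 5, 1, 4, 11, 9, 10, 8]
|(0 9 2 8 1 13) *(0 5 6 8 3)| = 20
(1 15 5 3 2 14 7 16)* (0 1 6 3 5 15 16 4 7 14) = (0 1 16 6 3 2)(4 7) = [1, 16, 0, 2, 7, 5, 3, 4, 8, 9, 10, 11, 12, 13, 14, 15, 6]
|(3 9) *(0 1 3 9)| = 3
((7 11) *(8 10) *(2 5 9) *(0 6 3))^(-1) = [3, 1, 9, 6, 4, 2, 0, 11, 10, 5, 8, 7] = (0 3 6)(2 9 5)(7 11)(8 10)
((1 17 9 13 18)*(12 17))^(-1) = (1 18 13 9 17 12) = [0, 18, 2, 3, 4, 5, 6, 7, 8, 17, 10, 11, 1, 9, 14, 15, 16, 12, 13]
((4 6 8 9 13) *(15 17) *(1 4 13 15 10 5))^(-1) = (1 5 10 17 15 9 8 6 4) = [0, 5, 2, 3, 1, 10, 4, 7, 6, 8, 17, 11, 12, 13, 14, 9, 16, 15]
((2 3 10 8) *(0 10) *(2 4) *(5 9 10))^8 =(10) =[0, 1, 2, 3, 4, 5, 6, 7, 8, 9, 10]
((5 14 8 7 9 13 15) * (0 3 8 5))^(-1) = [15, 1, 2, 0, 4, 14, 6, 8, 3, 7, 10, 11, 12, 9, 5, 13] = (0 15 13 9 7 8 3)(5 14)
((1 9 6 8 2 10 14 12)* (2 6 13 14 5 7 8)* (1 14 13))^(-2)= (14)(2 8 5)(6 7 10)= [0, 1, 8, 3, 4, 2, 7, 10, 5, 9, 6, 11, 12, 13, 14]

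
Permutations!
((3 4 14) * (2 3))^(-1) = (2 14 4 3) = [0, 1, 14, 2, 3, 5, 6, 7, 8, 9, 10, 11, 12, 13, 4]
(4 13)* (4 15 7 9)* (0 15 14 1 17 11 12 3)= [15, 17, 2, 0, 13, 5, 6, 9, 8, 4, 10, 12, 3, 14, 1, 7, 16, 11]= (0 15 7 9 4 13 14 1 17 11 12 3)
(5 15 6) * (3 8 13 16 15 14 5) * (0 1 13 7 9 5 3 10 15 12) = (0 1 13 16 12)(3 8 7 9 5 14)(6 10 15) = [1, 13, 2, 8, 4, 14, 10, 9, 7, 5, 15, 11, 0, 16, 3, 6, 12]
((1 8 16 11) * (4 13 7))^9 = (1 8 16 11) = [0, 8, 2, 3, 4, 5, 6, 7, 16, 9, 10, 1, 12, 13, 14, 15, 11]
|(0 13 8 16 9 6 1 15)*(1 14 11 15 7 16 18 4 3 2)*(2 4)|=|(0 13 8 18 2 1 7 16 9 6 14 11 15)(3 4)|=26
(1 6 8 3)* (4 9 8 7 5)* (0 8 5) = [8, 6, 2, 1, 9, 4, 7, 0, 3, 5] = (0 8 3 1 6 7)(4 9 5)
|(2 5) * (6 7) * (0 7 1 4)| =|(0 7 6 1 4)(2 5)| =10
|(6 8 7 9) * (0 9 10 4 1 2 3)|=10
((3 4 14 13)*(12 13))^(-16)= (3 13 12 14 4)= [0, 1, 2, 13, 3, 5, 6, 7, 8, 9, 10, 11, 14, 12, 4]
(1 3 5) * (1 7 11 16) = (1 3 5 7 11 16) = [0, 3, 2, 5, 4, 7, 6, 11, 8, 9, 10, 16, 12, 13, 14, 15, 1]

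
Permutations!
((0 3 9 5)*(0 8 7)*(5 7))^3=(0 7 9 3)(5 8)=[7, 1, 2, 0, 4, 8, 6, 9, 5, 3]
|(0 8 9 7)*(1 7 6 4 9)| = |(0 8 1 7)(4 9 6)| = 12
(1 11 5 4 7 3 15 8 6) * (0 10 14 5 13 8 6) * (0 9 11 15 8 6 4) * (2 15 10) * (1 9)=(0 2 15 4 7 3 8 1 10 14 5)(6 9 11 13)=[2, 10, 15, 8, 7, 0, 9, 3, 1, 11, 14, 13, 12, 6, 5, 4]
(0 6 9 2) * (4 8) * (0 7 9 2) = [6, 1, 7, 3, 8, 5, 2, 9, 4, 0] = (0 6 2 7 9)(4 8)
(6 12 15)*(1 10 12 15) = [0, 10, 2, 3, 4, 5, 15, 7, 8, 9, 12, 11, 1, 13, 14, 6] = (1 10 12)(6 15)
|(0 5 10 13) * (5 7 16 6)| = 7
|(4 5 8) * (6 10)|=|(4 5 8)(6 10)|=6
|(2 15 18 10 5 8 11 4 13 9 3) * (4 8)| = |(2 15 18 10 5 4 13 9 3)(8 11)| = 18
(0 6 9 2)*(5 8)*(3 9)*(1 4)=(0 6 3 9 2)(1 4)(5 8)=[6, 4, 0, 9, 1, 8, 3, 7, 5, 2]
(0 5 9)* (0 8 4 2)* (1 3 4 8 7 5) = [1, 3, 0, 4, 2, 9, 6, 5, 8, 7] = (0 1 3 4 2)(5 9 7)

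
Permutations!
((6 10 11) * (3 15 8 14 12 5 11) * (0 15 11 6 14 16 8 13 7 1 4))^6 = (16)(3 10 6 5 12 14 11) = [0, 1, 2, 10, 4, 12, 5, 7, 8, 9, 6, 3, 14, 13, 11, 15, 16]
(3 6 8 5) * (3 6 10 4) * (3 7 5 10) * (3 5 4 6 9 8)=(3 5 9 8 10 6)(4 7)=[0, 1, 2, 5, 7, 9, 3, 4, 10, 8, 6]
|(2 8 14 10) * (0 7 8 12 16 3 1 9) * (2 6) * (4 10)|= 13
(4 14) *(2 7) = (2 7)(4 14) = [0, 1, 7, 3, 14, 5, 6, 2, 8, 9, 10, 11, 12, 13, 4]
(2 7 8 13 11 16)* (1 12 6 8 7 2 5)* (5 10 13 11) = (1 12 6 8 11 16 10 13 5) = [0, 12, 2, 3, 4, 1, 8, 7, 11, 9, 13, 16, 6, 5, 14, 15, 10]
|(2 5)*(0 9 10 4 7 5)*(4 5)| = |(0 9 10 5 2)(4 7)| = 10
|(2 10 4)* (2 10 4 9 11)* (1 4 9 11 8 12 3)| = |(1 4 10 11 2 9 8 12 3)| = 9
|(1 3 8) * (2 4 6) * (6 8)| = 6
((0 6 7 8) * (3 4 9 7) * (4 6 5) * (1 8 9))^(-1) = (0 8 1 4 5)(3 6)(7 9) = [8, 4, 2, 6, 5, 0, 3, 9, 1, 7]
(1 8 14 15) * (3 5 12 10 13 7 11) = (1 8 14 15)(3 5 12 10 13 7 11) = [0, 8, 2, 5, 4, 12, 6, 11, 14, 9, 13, 3, 10, 7, 15, 1]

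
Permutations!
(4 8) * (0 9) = [9, 1, 2, 3, 8, 5, 6, 7, 4, 0] = (0 9)(4 8)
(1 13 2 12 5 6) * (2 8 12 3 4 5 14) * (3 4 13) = [0, 3, 4, 13, 5, 6, 1, 7, 12, 9, 10, 11, 14, 8, 2] = (1 3 13 8 12 14 2 4 5 6)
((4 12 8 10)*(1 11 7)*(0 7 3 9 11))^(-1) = (0 1 7)(3 11 9)(4 10 8 12) = [1, 7, 2, 11, 10, 5, 6, 0, 12, 3, 8, 9, 4]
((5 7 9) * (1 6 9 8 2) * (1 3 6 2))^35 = (1 6 7 2 9 8 3 5) = [0, 6, 9, 5, 4, 1, 7, 2, 3, 8]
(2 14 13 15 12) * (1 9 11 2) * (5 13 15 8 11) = (1 9 5 13 8 11 2 14 15 12) = [0, 9, 14, 3, 4, 13, 6, 7, 11, 5, 10, 2, 1, 8, 15, 12]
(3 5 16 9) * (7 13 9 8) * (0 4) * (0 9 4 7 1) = (0 7 13 4 9 3 5 16 8 1) = [7, 0, 2, 5, 9, 16, 6, 13, 1, 3, 10, 11, 12, 4, 14, 15, 8]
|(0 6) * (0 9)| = |(0 6 9)| = 3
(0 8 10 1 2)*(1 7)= (0 8 10 7 1 2)= [8, 2, 0, 3, 4, 5, 6, 1, 10, 9, 7]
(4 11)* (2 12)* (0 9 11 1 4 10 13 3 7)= (0 9 11 10 13 3 7)(1 4)(2 12)= [9, 4, 12, 7, 1, 5, 6, 0, 8, 11, 13, 10, 2, 3]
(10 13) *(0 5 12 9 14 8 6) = (0 5 12 9 14 8 6)(10 13) = [5, 1, 2, 3, 4, 12, 0, 7, 6, 14, 13, 11, 9, 10, 8]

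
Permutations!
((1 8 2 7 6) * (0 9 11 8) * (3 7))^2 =(0 11 2 7 1 9 8 3 6) =[11, 9, 7, 6, 4, 5, 0, 1, 3, 8, 10, 2]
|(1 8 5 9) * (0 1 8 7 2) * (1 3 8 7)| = |(0 3 8 5 9 7 2)| = 7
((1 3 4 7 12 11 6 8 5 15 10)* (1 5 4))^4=[0, 1, 2, 3, 6, 15, 12, 8, 11, 9, 5, 7, 4, 13, 14, 10]=(4 6 12)(5 15 10)(7 8 11)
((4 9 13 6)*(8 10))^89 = (4 9 13 6)(8 10) = [0, 1, 2, 3, 9, 5, 4, 7, 10, 13, 8, 11, 12, 6]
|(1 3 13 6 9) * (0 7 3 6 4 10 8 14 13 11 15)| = |(0 7 3 11 15)(1 6 9)(4 10 8 14 13)| = 15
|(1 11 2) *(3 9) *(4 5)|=6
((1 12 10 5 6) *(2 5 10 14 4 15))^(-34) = (1 5 15 14)(2 4 12 6) = [0, 5, 4, 3, 12, 15, 2, 7, 8, 9, 10, 11, 6, 13, 1, 14]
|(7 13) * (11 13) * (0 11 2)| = 5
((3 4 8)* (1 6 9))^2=(1 9 6)(3 8 4)=[0, 9, 2, 8, 3, 5, 1, 7, 4, 6]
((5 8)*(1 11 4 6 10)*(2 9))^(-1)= (1 10 6 4 11)(2 9)(5 8)= [0, 10, 9, 3, 11, 8, 4, 7, 5, 2, 6, 1]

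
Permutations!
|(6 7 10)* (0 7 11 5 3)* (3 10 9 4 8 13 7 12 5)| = |(0 12 5 10 6 11 3)(4 8 13 7 9)| = 35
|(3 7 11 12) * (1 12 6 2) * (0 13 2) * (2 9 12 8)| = 24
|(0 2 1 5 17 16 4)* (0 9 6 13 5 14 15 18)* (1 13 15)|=22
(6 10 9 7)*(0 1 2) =(0 1 2)(6 10 9 7) =[1, 2, 0, 3, 4, 5, 10, 6, 8, 7, 9]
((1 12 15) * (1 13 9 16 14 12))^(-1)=[0, 1, 2, 3, 4, 5, 6, 7, 8, 13, 10, 11, 14, 15, 16, 12, 9]=(9 13 15 12 14 16)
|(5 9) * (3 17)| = 2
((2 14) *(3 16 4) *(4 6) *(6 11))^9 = (2 14)(3 4 6 11 16) = [0, 1, 14, 4, 6, 5, 11, 7, 8, 9, 10, 16, 12, 13, 2, 15, 3]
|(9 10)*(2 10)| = 3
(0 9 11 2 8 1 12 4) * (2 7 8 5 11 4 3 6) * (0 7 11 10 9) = (1 12 3 6 2 5 10 9 4 7 8) = [0, 12, 5, 6, 7, 10, 2, 8, 1, 4, 9, 11, 3]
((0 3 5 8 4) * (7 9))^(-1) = (0 4 8 5 3)(7 9) = [4, 1, 2, 0, 8, 3, 6, 9, 5, 7]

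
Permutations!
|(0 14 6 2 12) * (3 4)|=10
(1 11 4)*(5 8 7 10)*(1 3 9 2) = (1 11 4 3 9 2)(5 8 7 10) = [0, 11, 1, 9, 3, 8, 6, 10, 7, 2, 5, 4]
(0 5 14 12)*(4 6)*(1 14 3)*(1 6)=(0 5 3 6 4 1 14 12)=[5, 14, 2, 6, 1, 3, 4, 7, 8, 9, 10, 11, 0, 13, 12]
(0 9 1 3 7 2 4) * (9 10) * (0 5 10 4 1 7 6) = (0 4 5 10 9 7 2 1 3 6) = [4, 3, 1, 6, 5, 10, 0, 2, 8, 7, 9]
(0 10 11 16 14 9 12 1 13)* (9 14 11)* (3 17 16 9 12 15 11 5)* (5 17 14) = (0 10 12 1 13)(3 14 5)(9 15 11)(16 17) = [10, 13, 2, 14, 4, 3, 6, 7, 8, 15, 12, 9, 1, 0, 5, 11, 17, 16]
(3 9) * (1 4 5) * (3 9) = [0, 4, 2, 3, 5, 1, 6, 7, 8, 9] = (9)(1 4 5)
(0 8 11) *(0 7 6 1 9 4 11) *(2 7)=(0 8)(1 9 4 11 2 7 6)=[8, 9, 7, 3, 11, 5, 1, 6, 0, 4, 10, 2]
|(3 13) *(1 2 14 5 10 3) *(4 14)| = |(1 2 4 14 5 10 3 13)| = 8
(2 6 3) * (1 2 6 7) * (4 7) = (1 2 4 7)(3 6) = [0, 2, 4, 6, 7, 5, 3, 1]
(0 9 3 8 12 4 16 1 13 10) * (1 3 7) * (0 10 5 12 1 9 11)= (0 11)(1 13 5 12 4 16 3 8)(7 9)= [11, 13, 2, 8, 16, 12, 6, 9, 1, 7, 10, 0, 4, 5, 14, 15, 3]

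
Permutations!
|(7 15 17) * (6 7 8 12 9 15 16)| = |(6 7 16)(8 12 9 15 17)| = 15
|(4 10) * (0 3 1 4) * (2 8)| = 10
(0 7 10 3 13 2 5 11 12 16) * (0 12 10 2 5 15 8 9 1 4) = (0 7 2 15 8 9 1 4)(3 13 5 11 10)(12 16) = [7, 4, 15, 13, 0, 11, 6, 2, 9, 1, 3, 10, 16, 5, 14, 8, 12]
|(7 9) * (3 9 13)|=4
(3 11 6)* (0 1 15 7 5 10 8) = (0 1 15 7 5 10 8)(3 11 6) = [1, 15, 2, 11, 4, 10, 3, 5, 0, 9, 8, 6, 12, 13, 14, 7]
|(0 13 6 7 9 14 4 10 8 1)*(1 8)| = 9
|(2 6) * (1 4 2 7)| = |(1 4 2 6 7)| = 5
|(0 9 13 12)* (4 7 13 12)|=|(0 9 12)(4 7 13)|=3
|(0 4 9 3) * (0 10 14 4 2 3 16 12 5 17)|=11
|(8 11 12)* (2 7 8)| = |(2 7 8 11 12)| = 5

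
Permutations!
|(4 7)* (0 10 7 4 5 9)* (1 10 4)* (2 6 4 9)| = |(0 9)(1 10 7 5 2 6 4)| = 14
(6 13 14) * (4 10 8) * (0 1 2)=(0 1 2)(4 10 8)(6 13 14)=[1, 2, 0, 3, 10, 5, 13, 7, 4, 9, 8, 11, 12, 14, 6]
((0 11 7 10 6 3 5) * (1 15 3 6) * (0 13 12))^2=(0 7 1 3 13)(5 12 11 10 15)=[7, 3, 2, 13, 4, 12, 6, 1, 8, 9, 15, 10, 11, 0, 14, 5]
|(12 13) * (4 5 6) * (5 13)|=5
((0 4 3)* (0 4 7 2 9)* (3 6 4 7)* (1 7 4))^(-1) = (0 9 2 7 1 6 4 3) = [9, 6, 7, 0, 3, 5, 4, 1, 8, 2]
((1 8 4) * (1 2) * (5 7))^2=(1 4)(2 8)=[0, 4, 8, 3, 1, 5, 6, 7, 2]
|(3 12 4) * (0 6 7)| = |(0 6 7)(3 12 4)| = 3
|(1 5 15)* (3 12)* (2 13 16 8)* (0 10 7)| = |(0 10 7)(1 5 15)(2 13 16 8)(3 12)| = 12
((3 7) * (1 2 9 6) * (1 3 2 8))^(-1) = (1 8)(2 7 3 6 9) = [0, 8, 7, 6, 4, 5, 9, 3, 1, 2]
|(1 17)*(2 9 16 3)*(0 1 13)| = 4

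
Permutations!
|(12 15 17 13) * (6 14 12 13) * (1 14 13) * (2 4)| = |(1 14 12 15 17 6 13)(2 4)| = 14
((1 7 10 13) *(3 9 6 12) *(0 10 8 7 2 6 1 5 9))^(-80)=[0, 1, 2, 3, 4, 5, 6, 7, 8, 9, 10, 11, 12, 13]=(13)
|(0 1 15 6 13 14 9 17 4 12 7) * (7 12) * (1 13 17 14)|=|(0 13 1 15 6 17 4 7)(9 14)|=8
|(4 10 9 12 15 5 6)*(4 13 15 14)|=|(4 10 9 12 14)(5 6 13 15)|=20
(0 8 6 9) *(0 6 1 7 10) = (0 8 1 7 10)(6 9) = [8, 7, 2, 3, 4, 5, 9, 10, 1, 6, 0]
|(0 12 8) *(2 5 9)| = |(0 12 8)(2 5 9)| = 3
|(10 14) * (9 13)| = |(9 13)(10 14)| = 2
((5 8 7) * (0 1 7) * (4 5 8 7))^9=(0 5)(1 7)(4 8)=[5, 7, 2, 3, 8, 0, 6, 1, 4]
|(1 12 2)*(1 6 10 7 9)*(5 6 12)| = 6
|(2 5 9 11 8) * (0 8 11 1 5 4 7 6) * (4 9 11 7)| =|(0 8 2 9 1 5 11 7 6)| =9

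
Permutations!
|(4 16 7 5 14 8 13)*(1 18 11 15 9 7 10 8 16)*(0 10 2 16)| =|(0 10 8 13 4 1 18 11 15 9 7 5 14)(2 16)| =26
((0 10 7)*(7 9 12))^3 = [12, 1, 2, 3, 4, 5, 6, 9, 8, 0, 7, 11, 10] = (0 12 10 7 9)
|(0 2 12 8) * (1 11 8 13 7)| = 8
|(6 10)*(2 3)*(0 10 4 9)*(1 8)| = |(0 10 6 4 9)(1 8)(2 3)| = 10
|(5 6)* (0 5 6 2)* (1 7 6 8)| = |(0 5 2)(1 7 6 8)| = 12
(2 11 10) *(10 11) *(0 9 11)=(0 9 11)(2 10)=[9, 1, 10, 3, 4, 5, 6, 7, 8, 11, 2, 0]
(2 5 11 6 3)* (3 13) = (2 5 11 6 13 3) = [0, 1, 5, 2, 4, 11, 13, 7, 8, 9, 10, 6, 12, 3]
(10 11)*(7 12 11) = (7 12 11 10) = [0, 1, 2, 3, 4, 5, 6, 12, 8, 9, 7, 10, 11]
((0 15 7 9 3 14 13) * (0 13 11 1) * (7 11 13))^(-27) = [15, 0, 2, 7, 4, 5, 6, 14, 8, 13, 10, 1, 12, 3, 9, 11] = (0 15 11 1)(3 7 14 9 13)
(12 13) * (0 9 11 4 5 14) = (0 9 11 4 5 14)(12 13) = [9, 1, 2, 3, 5, 14, 6, 7, 8, 11, 10, 4, 13, 12, 0]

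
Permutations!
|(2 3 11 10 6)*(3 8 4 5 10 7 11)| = 6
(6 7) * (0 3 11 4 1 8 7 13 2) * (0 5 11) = (0 3)(1 8 7 6 13 2 5 11 4) = [3, 8, 5, 0, 1, 11, 13, 6, 7, 9, 10, 4, 12, 2]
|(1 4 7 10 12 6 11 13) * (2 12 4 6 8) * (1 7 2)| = 10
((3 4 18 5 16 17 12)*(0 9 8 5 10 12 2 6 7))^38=(0 8 16 2 7 9 5 17 6)(3 10 4 12 18)=[8, 1, 7, 10, 12, 17, 0, 9, 16, 5, 4, 11, 18, 13, 14, 15, 2, 6, 3]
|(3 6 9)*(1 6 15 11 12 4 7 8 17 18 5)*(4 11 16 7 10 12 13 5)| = 16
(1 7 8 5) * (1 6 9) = (1 7 8 5 6 9) = [0, 7, 2, 3, 4, 6, 9, 8, 5, 1]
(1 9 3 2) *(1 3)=[0, 9, 3, 2, 4, 5, 6, 7, 8, 1]=(1 9)(2 3)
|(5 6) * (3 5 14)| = |(3 5 6 14)| = 4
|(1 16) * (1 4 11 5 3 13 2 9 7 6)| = 11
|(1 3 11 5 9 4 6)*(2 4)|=8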